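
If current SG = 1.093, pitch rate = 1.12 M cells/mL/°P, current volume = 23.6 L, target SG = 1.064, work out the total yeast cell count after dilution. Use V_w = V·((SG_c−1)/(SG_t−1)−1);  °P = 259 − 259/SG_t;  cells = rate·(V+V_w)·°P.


V_w = 23.6·((1.093−1)/(1.064−1)−1) = 10.6937
V_final = 23.6 + 10.6937 = 34.2937
°P = 259 − 259/1.064 = 15.5789
cells = 1.12·34.2937·15.5789

598.3718 billion cells


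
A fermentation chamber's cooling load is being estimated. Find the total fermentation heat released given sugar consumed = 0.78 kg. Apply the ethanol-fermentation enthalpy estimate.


Q = m_sugar · 590 kJ/kg
Q = 0.78 · 590

460.2000 kJ


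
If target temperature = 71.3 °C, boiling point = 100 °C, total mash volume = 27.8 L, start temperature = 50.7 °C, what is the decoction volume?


V_dec = V_total·(T_target − T_start)/(T_boil − T_start)
V_dec = 27.8·(71.3 − 50.7)/(100 − 50.7)

11.6162 L


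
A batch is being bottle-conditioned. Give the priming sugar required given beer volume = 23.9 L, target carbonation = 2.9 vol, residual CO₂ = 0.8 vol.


sugar = (target − residual)·4.0·V
sugar = (2.9 − 0.8)·4.0·23.9

200.7600 g


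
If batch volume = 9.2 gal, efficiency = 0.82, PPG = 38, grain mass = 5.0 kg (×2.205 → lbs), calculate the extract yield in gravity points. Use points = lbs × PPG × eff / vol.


lbs = 5.0 × 2.205 = 11.0250
points = 11.0250 × 38 × 0.82 / 9.2

37.3412 points


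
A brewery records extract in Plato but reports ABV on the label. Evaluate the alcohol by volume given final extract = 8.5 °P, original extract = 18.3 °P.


SG = 259/(259 − P);  ABV = (OG − FG)·131.25
OG = 259/(259 − 18.3) = 1.0760
FG = 259/(259 − 8.5) = 1.0339
ABV = (1.0760 − 1.0339)·131.25

5.5251 % ABV


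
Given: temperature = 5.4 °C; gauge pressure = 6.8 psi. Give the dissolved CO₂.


vols = (P + 14.695)·(0.01821 + 0.09011·e^(−0.04·T))
vols = (6.8 + 14.695)·(0.01821 + 0.09011·e^(−0.04·5.4))

1.9521 volumes


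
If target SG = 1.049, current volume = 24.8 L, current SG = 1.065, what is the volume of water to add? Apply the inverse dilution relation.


V_water = V·((SG_curr − 1)/(SG_target − 1) − 1)
V_water = 24.8·((1.065 − 1)/(1.049 − 1) − 1)

8.0980 L


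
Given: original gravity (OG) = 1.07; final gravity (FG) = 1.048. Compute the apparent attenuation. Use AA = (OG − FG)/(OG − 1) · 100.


AA = (1.07 − 1.048)/(1.07 − 1) · 100

31.4286 %


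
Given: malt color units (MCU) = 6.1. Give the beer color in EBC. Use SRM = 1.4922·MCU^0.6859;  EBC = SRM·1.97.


SRM = 1.4922·6.1^0.6859 = 5.1580
EBC = 5.1580·1.97

10.1613 EBC


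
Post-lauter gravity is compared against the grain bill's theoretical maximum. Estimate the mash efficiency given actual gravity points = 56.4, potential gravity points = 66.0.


efficiency = actual / potential × 100
efficiency = 56.4 / 66.0 × 100

85.4545 %


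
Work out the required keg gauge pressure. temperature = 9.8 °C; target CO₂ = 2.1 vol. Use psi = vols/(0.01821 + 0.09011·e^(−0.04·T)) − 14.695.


psi = 2.1/(0.01821 + 0.09011·e^(−0.04·9.8)) − 14.695

11.8544 psi


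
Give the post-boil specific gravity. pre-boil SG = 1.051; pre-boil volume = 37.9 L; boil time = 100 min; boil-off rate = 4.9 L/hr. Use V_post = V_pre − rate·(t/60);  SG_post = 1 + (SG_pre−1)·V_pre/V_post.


V_post = 37.9 − 4.9·(100/60) = 29.7333
SG_post = 1 + (1.051 − 1)·37.9/29.7333

1.0650


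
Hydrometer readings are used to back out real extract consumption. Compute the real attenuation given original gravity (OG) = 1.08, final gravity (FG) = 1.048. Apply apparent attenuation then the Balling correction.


AA = (OG−FG)/(OG−1)·100;  RA = AA·0.8192
AA = (1.08 − 1.048)/(1.08 − 1)·100 = 40.0000
RA = 40.0000·0.8192

32.7680 %


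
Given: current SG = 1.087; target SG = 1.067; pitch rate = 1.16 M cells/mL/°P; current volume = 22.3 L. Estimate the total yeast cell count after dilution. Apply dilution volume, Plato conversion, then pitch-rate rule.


V_w = V·((SG_c−1)/(SG_t−1)−1);  °P = 259 − 259/SG_t;  cells = rate·(V+V_w)·°P
V_w = 22.3·((1.087−1)/(1.067−1)−1) = 6.6567
V_final = 22.3 + 6.6567 = 28.9567
°P = 259 − 259/1.067 = 16.2634
cells = 1.16·28.9567·16.2634

546.2827 billion cells


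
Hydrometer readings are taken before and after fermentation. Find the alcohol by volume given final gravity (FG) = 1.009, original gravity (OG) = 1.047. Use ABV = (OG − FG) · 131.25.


ABV = (1.047 − 1.009) · 131.25

4.9875 % ABV


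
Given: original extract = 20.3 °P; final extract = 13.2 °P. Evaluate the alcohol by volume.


SG = 259/(259 − P);  ABV = (OG − FG)·131.25
OG = 259/(259 − 20.3) = 1.0850
FG = 259/(259 − 13.2) = 1.0537
ABV = (1.0850 − 1.0537)·131.25

4.1136 % ABV


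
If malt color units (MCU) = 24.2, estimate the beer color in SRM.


SRM = 1.4922 · MCU^0.6859
SRM = 1.4922 · 24.2^0.6859

13.2735 SRM


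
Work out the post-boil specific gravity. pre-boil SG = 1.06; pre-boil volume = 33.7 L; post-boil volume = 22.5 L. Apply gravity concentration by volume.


SG_post = 1 + (SG_pre − 1)·V_pre/V_post
pts_pre = (1.06 − 1)·1000 = 60.0000
pts_post = 60.0000·33.7/22.5 = 89.8667
SG_post = 1 + 89.8667/1000

1.0899


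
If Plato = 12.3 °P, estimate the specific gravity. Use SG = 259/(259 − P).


SG = 259/(259 − 12.3)

1.0499


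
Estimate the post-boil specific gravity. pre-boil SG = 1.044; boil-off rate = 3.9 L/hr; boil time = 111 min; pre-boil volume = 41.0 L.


V_post = V_pre − rate·(t/60);  SG_post = 1 + (SG_pre−1)·V_pre/V_post
V_post = 41.0 − 3.9·(111/60) = 33.7850
SG_post = 1 + (1.044 − 1)·41.0/33.7850

1.0534


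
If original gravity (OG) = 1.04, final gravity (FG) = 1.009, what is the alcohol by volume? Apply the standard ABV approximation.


ABV = (OG − FG) · 131.25
ABV = (1.04 − 1.009) · 131.25

4.0688 % ABV


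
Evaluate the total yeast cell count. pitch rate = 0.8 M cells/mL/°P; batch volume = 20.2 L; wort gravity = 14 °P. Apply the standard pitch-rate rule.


cells (billions) = rate · V_L · °P
cells = 0.8 · 20.2 · 14

226.2400 billion cells


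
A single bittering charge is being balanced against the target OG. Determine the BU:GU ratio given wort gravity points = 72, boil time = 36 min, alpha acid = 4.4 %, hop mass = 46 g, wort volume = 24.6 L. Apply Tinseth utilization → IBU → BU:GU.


U = 1.65·0.000125^(GP/1000)·(1−e^(−0.04t))/4.15;  IBU = (α/100)·m·U·1000/V;  BU:GU = IBU/GP
U = 1.65·0.000125^(72/1000)·(1−e^(−0.04·36))/4.15 = 0.1588
IBU = (4.4/100)·46·0.1588·1000/24.6 = 13.0694
BU:GU = 13.0694/72

0.1815


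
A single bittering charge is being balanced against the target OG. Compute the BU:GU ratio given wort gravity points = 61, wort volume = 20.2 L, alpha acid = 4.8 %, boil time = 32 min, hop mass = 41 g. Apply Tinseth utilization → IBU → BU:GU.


U = 1.65·0.000125^(GP/1000)·(1−e^(−0.04t))/4.15;  IBU = (α/100)·m·U·1000/V;  BU:GU = IBU/GP
U = 1.65·0.000125^(61/1000)·(1−e^(−0.04·32))/4.15 = 0.1659
IBU = (4.8/100)·41·0.1659·1000/20.2 = 16.1635
BU:GU = 16.1635/61

0.2650


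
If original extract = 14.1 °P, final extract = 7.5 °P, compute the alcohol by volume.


SG = 259/(259 − P);  ABV = (OG − FG)·131.25
OG = 259/(259 − 14.1) = 1.0576
FG = 259/(259 − 7.5) = 1.0298
ABV = (1.0576 − 1.0298)·131.25

3.6426 % ABV


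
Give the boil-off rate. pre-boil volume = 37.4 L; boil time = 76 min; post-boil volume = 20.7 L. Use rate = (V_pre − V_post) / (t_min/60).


rate = (37.4 − 20.7) / (76/60)

13.1842 L/hr


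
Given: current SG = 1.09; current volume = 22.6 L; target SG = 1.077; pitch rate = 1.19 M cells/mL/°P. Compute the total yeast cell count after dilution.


V_w = V·((SG_c−1)/(SG_t−1)−1);  °P = 259 − 259/SG_t;  cells = rate·(V+V_w)·°P
V_w = 22.6·((1.09−1)/(1.077−1)−1) = 3.8156
V_final = 22.6 + 3.8156 = 26.4156
°P = 259 − 259/1.077 = 18.5172
cells = 1.19·26.4156·18.5172

582.0791 billion cells


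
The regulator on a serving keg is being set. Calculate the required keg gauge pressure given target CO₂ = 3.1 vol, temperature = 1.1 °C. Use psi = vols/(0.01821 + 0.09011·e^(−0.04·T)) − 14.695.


psi = 3.1/(0.01821 + 0.09011·e^(−0.04·1.1)) − 14.695

14.9868 psi


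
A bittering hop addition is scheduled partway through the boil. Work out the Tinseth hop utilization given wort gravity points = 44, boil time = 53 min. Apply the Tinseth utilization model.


U = 1.65·0.000125^(GP/1000) · (1 − e^(−0.04·t))/4.15
bigness = 1.65·0.000125^(44/1000) = 1.1111
boil_factor = (1 − e^(−0.04·53))/4.15 = 0.2120
U = 1.1111 · 0.2120

0.2356


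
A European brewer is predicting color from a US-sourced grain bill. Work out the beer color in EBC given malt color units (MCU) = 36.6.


SRM = 1.4922·MCU^0.6859;  EBC = SRM·1.97
SRM = 1.4922·36.6^0.6859 = 17.6286
EBC = 17.6286·1.97

34.7284 EBC


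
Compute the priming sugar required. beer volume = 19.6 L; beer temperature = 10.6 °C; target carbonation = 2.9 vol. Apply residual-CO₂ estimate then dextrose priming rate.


residual = 14.695·(0.01821 + 0.09011·e^(−0.04·T));  sugar = (target − residual)·4.0·V
residual = 14.695·(0.01821 + 0.09011·e^(−0.04·10.6)) = 1.1342
sugar = (2.9 − 1.1342)·4.0·19.6

138.4417 g


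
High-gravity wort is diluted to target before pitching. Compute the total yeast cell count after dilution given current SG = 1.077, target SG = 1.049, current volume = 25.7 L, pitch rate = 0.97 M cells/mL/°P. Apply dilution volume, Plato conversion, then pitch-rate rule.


V_w = V·((SG_c−1)/(SG_t−1)−1);  °P = 259 − 259/SG_t;  cells = rate·(V+V_w)·°P
V_w = 25.7·((1.077−1)/(1.049−1)−1) = 14.6857
V_final = 25.7 + 14.6857 = 40.3857
°P = 259 − 259/1.049 = 12.0982
cells = 0.97·40.3857·12.0982

473.9362 billion cells


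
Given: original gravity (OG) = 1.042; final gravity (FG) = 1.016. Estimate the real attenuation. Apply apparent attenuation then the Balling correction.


AA = (OG−FG)/(OG−1)·100;  RA = AA·0.8192
AA = (1.042 − 1.016)/(1.042 − 1)·100 = 61.9048
RA = 61.9048·0.8192

50.7124 %


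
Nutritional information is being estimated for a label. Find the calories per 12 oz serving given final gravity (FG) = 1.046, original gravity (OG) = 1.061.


ABW = (OG−FG)·131.25·0.79/FG;  °P = 259 − 259/SG (for OG→OE and FG→AE);  RE = 0.1808·OE + 0.8192·AE;  Cal = (6.9·ABW + 4·(RE−0.1))·FG·3.55
ABW = (1.061 − 1.046)·131.25·0.79/1.046 = 1.4869
OE = 259 − 259/1.061 = 14.8907 °P
AE = 259 − 259/1.046 = 11.3901 °P
RE = 0.1808·14.8907 + 0.8192·11.3901 = 12.0230 °P
Cal = (6.9·1.4869 + 4·(12.0230−0.1))·1.046·3.55

215.1916 kcal


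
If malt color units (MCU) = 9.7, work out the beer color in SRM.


SRM = 1.4922 · MCU^0.6859
SRM = 1.4922 · 9.7^0.6859

7.0901 SRM


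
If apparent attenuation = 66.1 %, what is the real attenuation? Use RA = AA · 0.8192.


RA = 66.1 · 0.8192

54.1491 %


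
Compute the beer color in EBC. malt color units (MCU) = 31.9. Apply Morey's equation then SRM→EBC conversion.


SRM = 1.4922·MCU^0.6859;  EBC = SRM·1.97
SRM = 1.4922·31.9^0.6859 = 16.0427
EBC = 16.0427·1.97

31.6041 EBC


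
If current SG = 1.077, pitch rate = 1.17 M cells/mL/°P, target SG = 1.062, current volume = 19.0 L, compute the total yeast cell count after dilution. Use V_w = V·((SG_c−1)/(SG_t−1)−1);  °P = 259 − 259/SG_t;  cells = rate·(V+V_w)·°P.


V_w = 19.0·((1.077−1)/(1.062−1)−1) = 4.5968
V_final = 19.0 + 4.5968 = 23.5968
°P = 259 − 259/1.062 = 15.1205
cells = 1.17·23.5968·15.1205

417.4509 billion cells


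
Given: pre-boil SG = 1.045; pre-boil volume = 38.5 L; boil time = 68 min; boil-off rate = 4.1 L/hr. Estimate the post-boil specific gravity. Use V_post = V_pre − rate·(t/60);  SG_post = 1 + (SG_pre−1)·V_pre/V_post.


V_post = 38.5 − 4.1·(68/60) = 33.8533
SG_post = 1 + (1.045 − 1)·38.5/33.8533

1.0512


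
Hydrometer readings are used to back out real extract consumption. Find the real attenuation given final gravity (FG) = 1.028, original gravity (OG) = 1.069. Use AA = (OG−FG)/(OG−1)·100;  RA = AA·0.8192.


AA = (1.069 − 1.028)/(1.069 − 1)·100 = 59.4203
RA = 59.4203·0.8192

48.6771 %


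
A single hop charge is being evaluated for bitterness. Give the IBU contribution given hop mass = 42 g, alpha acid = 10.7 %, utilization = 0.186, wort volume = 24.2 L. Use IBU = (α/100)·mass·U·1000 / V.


IBU = (10.7/100)·42·0.186·1000 / 24.2

34.5407 IBU


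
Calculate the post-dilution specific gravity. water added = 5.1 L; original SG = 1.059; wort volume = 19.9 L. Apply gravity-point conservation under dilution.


SG_new = 1 + (SG_old − 1)·V_old/(V_old + V_water)
pts = (1.059 − 1)·1000·19.9/(19.9 + 5.1) = 46.9640
SG_new = 1 + 46.9640/1000

1.0470


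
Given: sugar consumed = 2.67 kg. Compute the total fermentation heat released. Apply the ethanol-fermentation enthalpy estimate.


Q = m_sugar · 590 kJ/kg
Q = 2.67 · 590

1575.3000 kJ


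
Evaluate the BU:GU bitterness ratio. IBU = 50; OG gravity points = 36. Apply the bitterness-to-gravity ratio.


BU:GU = IBU / OG_points
BU:GU = 50 / 36

1.3889


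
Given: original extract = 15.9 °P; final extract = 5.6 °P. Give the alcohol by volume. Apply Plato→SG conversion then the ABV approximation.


SG = 259/(259 − P);  ABV = (OG − FG)·131.25
OG = 259/(259 − 15.9) = 1.0654
FG = 259/(259 − 5.6) = 1.0221
ABV = (1.0654 − 1.0221)·131.25

5.6839 % ABV


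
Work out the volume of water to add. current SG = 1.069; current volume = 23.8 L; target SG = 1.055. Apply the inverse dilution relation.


V_water = V·((SG_curr − 1)/(SG_target − 1) − 1)
V_water = 23.8·((1.069 − 1)/(1.055 − 1) − 1)

6.0582 L


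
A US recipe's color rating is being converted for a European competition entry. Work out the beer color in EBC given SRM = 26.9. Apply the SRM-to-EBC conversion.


EBC = SRM · 1.97
EBC = 26.9 · 1.97

52.9930 EBC


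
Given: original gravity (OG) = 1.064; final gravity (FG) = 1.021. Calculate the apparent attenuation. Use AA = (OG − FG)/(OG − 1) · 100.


AA = (1.064 − 1.021)/(1.064 − 1) · 100

67.1875 %


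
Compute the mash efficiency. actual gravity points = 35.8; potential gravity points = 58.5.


efficiency = actual / potential × 100
efficiency = 35.8 / 58.5 × 100

61.1966 %


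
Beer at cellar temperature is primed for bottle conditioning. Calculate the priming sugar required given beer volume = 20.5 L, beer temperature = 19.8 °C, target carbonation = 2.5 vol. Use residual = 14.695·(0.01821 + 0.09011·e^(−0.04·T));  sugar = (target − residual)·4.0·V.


residual = 14.695·(0.01821 + 0.09011·e^(−0.04·19.8)) = 0.8674
sugar = (2.5 − 0.8674)·4.0·20.5

133.8764 g


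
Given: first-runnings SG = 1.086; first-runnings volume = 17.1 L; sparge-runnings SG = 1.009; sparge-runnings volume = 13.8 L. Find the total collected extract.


total = Σ (SG_i − 1)·1000·V_i
first = (1.086 − 1)·1000·17.1 = 1470.6000
sparge = (1.009 − 1)·1000·13.8 = 124.2000
total = 1470.6000 + 124.2000

1594.8000 gravity·L


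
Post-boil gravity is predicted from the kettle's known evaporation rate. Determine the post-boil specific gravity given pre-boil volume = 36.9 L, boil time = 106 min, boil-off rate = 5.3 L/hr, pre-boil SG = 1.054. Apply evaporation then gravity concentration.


V_post = V_pre − rate·(t/60);  SG_post = 1 + (SG_pre−1)·V_pre/V_post
V_post = 36.9 − 5.3·(106/60) = 27.5367
SG_post = 1 + (1.054 − 1)·36.9/27.5367

1.0724


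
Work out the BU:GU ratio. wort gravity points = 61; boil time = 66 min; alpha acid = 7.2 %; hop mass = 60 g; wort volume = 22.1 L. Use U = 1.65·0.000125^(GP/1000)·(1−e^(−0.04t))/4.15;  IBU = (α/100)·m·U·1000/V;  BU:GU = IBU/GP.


U = 1.65·0.000125^(61/1000)·(1−e^(−0.04·66))/4.15 = 0.2134
IBU = (7.2/100)·60·0.2134·1000/22.1 = 41.7144
BU:GU = 41.7144/61

0.6838


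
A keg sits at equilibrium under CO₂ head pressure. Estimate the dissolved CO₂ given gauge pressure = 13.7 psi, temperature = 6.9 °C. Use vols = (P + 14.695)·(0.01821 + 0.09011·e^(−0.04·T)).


vols = (13.7 + 14.695)·(0.01821 + 0.09011·e^(−0.04·6.9))

2.4586 volumes


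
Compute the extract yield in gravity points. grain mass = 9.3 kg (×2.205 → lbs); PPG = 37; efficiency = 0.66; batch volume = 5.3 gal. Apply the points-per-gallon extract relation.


points = lbs × PPG × eff / vol
lbs = 9.3 × 2.205 = 20.5065
points = 20.5065 × 37 × 0.66 / 5.3

94.4847 points


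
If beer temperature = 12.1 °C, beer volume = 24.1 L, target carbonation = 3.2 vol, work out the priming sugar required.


residual = 14.695·(0.01821 + 0.09011·e^(−0.04·T));  sugar = (target − residual)·4.0·V
residual = 14.695·(0.01821 + 0.09011·e^(−0.04·12.1)) = 1.0837
sugar = (3.2 − 1.0837)·4.0·24.1

204.0116 g


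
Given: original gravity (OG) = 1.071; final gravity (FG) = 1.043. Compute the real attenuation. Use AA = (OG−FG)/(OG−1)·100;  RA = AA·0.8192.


AA = (1.071 − 1.043)/(1.071 − 1)·100 = 39.4366
RA = 39.4366·0.8192

32.3065 %


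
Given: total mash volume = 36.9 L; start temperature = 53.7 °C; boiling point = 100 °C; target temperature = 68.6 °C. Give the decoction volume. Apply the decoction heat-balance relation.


V_dec = V_total·(T_target − T_start)/(T_boil − T_start)
V_dec = 36.9·(68.6 − 53.7)/(100 − 53.7)

11.8749 L


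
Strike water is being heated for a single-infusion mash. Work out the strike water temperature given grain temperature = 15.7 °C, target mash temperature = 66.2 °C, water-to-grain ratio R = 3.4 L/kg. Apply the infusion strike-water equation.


T_strike = (0.41/R)·(T_mash − T_grain) + T_mash
T_strike = (0.41/3.4)·(66.2 − 15.7) + 66.2

72.2897 °C


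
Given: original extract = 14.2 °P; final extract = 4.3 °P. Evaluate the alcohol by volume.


SG = 259/(259 − P);  ABV = (OG − FG)·131.25
OG = 259/(259 − 14.2) = 1.0580
FG = 259/(259 − 4.3) = 1.0169
ABV = (1.0580 − 1.0169)·131.25

5.3975 % ABV


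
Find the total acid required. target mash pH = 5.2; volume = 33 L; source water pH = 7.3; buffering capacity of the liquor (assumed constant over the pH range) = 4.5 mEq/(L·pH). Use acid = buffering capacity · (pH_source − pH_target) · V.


acid = 4.5 · (7.3 − 5.2) · 33

311.8500 mEq


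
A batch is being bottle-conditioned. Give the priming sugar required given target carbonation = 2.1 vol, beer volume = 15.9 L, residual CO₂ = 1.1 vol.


sugar = (target − residual)·4.0·V
sugar = (2.1 − 1.1)·4.0·15.9

63.6000 g


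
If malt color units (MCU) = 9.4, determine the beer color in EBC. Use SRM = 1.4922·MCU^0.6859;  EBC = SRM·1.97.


SRM = 1.4922·9.4^0.6859 = 6.9390
EBC = 6.9390·1.97

13.6698 EBC


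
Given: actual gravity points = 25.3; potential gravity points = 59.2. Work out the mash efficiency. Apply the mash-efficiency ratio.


efficiency = actual / potential × 100
efficiency = 25.3 / 59.2 × 100

42.7365 %


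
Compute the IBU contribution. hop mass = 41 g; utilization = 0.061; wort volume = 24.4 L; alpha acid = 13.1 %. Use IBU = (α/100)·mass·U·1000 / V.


IBU = (13.1/100)·41·0.061·1000 / 24.4

13.4275 IBU


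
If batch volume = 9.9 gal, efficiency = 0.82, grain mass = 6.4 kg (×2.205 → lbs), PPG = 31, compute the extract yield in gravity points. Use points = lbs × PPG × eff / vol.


lbs = 6.4 × 2.205 = 14.1120
points = 14.1120 × 31 × 0.82 / 9.9

36.2351 points


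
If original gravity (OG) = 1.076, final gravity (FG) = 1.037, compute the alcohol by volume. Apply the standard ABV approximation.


ABV = (OG − FG) · 131.25
ABV = (1.076 − 1.037) · 131.25

5.1188 % ABV


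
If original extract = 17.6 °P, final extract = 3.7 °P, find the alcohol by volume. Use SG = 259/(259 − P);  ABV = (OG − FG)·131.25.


OG = 259/(259 − 17.6) = 1.0729
FG = 259/(259 − 3.7) = 1.0145
ABV = (1.0729 − 1.0145)·131.25

7.6670 % ABV


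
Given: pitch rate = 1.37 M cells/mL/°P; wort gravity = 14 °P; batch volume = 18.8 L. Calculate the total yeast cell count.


cells (billions) = rate · V_L · °P
cells = 1.37 · 18.8 · 14

360.5840 billion cells


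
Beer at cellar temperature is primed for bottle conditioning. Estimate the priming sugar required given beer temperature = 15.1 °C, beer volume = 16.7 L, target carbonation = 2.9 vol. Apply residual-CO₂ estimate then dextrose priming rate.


residual = 14.695·(0.01821 + 0.09011·e^(−0.04·T));  sugar = (target − residual)·4.0·V
residual = 14.695·(0.01821 + 0.09011·e^(−0.04·15.1)) = 0.9914
sugar = (2.9 − 0.9914)·4.0·16.7

127.4936 g


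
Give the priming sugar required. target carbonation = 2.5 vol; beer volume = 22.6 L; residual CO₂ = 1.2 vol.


sugar = (target − residual)·4.0·V
sugar = (2.5 − 1.2)·4.0·22.6

117.5200 g


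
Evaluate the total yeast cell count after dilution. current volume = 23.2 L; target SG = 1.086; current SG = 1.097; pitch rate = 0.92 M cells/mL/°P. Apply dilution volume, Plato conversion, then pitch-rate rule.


V_w = V·((SG_c−1)/(SG_t−1)−1);  °P = 259 − 259/SG_t;  cells = rate·(V+V_w)·°P
V_w = 23.2·((1.097−1)/(1.086−1)−1) = 2.9674
V_final = 23.2 + 2.9674 = 26.1674
°P = 259 − 259/1.086 = 20.5101
cells = 0.92·26.1674·20.5101

493.7618 billion cells


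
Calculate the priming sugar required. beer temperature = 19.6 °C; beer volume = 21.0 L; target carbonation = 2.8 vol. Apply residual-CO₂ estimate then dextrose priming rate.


residual = 14.695·(0.01821 + 0.09011·e^(−0.04·T));  sugar = (target − residual)·4.0·V
residual = 14.695·(0.01821 + 0.09011·e^(−0.04·19.6)) = 0.8722
sugar = (2.8 − 0.8722)·4.0·21.0

161.9370 g


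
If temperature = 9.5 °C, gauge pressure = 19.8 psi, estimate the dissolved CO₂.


vols = (P + 14.695)·(0.01821 + 0.09011·e^(−0.04·T))
vols = (19.8 + 14.695)·(0.01821 + 0.09011·e^(−0.04·9.5))

2.7538 volumes


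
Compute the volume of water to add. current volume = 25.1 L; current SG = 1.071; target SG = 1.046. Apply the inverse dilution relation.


V_water = V·((SG_curr − 1)/(SG_target − 1) − 1)
V_water = 25.1·((1.071 − 1)/(1.046 − 1) − 1)

13.6413 L


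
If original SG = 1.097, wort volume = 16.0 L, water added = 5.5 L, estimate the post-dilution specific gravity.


SG_new = 1 + (SG_old − 1)·V_old/(V_old + V_water)
pts = (1.097 − 1)·1000·16.0/(16.0 + 5.5) = 72.1860
SG_new = 1 + 72.1860/1000

1.0722


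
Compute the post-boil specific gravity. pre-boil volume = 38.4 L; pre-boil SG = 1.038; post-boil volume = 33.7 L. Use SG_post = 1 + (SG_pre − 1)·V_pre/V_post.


pts_pre = (1.038 − 1)·1000 = 38.0000
pts_post = 38.0000·38.4/33.7 = 43.2997
SG_post = 1 + 43.2997/1000

1.0433


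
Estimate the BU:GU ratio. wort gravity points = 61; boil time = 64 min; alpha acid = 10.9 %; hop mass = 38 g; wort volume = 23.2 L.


U = 1.65·0.000125^(GP/1000)·(1−e^(−0.04t))/4.15;  IBU = (α/100)·m·U·1000/V;  BU:GU = IBU/GP
U = 1.65·0.000125^(61/1000)·(1−e^(−0.04·64))/4.15 = 0.2120
IBU = (10.9/100)·38·0.2120·1000/23.2 = 37.8554
BU:GU = 37.8554/61

0.6206


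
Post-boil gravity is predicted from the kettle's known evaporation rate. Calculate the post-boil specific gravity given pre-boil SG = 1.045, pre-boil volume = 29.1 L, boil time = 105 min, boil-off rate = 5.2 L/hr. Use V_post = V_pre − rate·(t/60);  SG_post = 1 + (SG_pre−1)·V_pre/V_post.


V_post = 29.1 − 5.2·(105/60) = 20.0000
SG_post = 1 + (1.045 − 1)·29.1/20.0000

1.0655


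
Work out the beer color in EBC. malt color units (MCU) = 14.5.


SRM = 1.4922·MCU^0.6859;  EBC = SRM·1.97
SRM = 1.4922·14.5^0.6859 = 9.3413
EBC = 9.3413·1.97

18.4024 EBC


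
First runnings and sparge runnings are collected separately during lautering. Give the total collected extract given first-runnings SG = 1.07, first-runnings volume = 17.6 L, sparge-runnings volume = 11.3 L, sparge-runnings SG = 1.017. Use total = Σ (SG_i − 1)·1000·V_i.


first = (1.07 − 1)·1000·17.6 = 1232.0000
sparge = (1.017 − 1)·1000·11.3 = 192.1000
total = 1232.0000 + 192.1000

1424.1000 gravity·L


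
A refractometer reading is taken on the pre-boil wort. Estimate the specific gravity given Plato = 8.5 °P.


SG = 259/(259 − P)
SG = 259/(259 − 8.5)

1.0339


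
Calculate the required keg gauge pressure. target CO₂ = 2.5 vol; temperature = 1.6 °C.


psi = vols/(0.01821 + 0.09011·e^(−0.04·T)) − 14.695
psi = 2.5/(0.01821 + 0.09011·e^(−0.04·1.6)) − 14.695

9.6398 psi


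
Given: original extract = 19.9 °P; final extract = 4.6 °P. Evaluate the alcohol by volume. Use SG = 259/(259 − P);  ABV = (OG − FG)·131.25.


OG = 259/(259 − 19.9) = 1.0832
FG = 259/(259 − 4.6) = 1.0181
ABV = (1.0832 − 1.0181)·131.25

8.5505 % ABV


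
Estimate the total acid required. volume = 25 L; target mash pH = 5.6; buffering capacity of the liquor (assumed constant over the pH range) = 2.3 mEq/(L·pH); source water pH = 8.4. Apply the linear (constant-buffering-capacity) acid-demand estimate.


acid = buffering capacity · (pH_source − pH_target) · V
acid = 2.3 · (8.4 − 5.6) · 25

161.0000 mEq


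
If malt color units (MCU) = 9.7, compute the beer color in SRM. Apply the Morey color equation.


SRM = 1.4922 · MCU^0.6859
SRM = 1.4922 · 9.7^0.6859

7.0901 SRM


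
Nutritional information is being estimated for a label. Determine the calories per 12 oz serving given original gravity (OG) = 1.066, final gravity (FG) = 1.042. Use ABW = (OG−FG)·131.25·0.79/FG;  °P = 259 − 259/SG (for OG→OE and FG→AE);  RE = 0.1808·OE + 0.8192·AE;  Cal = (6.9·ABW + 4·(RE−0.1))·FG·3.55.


ABW = (1.066 − 1.042)·131.25·0.79/1.042 = 2.3882
OE = 259 − 259/1.066 = 16.0356 °P
AE = 259 − 259/1.042 = 10.4395 °P
RE = 0.1808·16.0356 + 0.8192·10.4395 = 11.4513 °P
Cal = (6.9·2.3882 + 4·(11.4513−0.1))·1.042·3.55

228.9144 kcal


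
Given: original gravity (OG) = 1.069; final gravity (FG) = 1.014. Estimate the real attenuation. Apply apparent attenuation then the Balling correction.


AA = (OG−FG)/(OG−1)·100;  RA = AA·0.8192
AA = (1.069 − 1.014)/(1.069 − 1)·100 = 79.7101
RA = 79.7101·0.8192

65.2986 %


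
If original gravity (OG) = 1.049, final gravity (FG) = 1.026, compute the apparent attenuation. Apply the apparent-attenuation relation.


AA = (OG − FG)/(OG − 1) · 100
AA = (1.049 − 1.026)/(1.049 − 1) · 100

46.9388 %


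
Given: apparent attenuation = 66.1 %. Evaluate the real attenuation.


RA = AA · 0.8192
RA = 66.1 · 0.8192

54.1491 %


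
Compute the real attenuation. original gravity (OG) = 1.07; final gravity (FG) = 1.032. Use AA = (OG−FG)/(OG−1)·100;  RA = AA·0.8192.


AA = (1.07 − 1.032)/(1.07 − 1)·100 = 54.2857
RA = 54.2857·0.8192

44.4709 %


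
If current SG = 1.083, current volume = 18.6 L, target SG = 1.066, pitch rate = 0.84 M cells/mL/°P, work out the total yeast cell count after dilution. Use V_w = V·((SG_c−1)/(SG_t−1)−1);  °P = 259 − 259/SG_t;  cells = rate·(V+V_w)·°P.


V_w = 18.6·((1.083−1)/(1.066−1)−1) = 4.7909
V_final = 18.6 + 4.7909 = 23.3909
°P = 259 − 259/1.066 = 16.0356
cells = 0.84·23.3909·16.0356

315.0742 billion cells


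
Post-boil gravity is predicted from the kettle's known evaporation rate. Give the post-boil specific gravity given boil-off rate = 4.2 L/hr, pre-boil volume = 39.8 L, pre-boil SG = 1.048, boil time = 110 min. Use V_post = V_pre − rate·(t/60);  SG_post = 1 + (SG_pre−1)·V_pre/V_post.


V_post = 39.8 − 4.2·(110/60) = 32.1000
SG_post = 1 + (1.048 − 1)·39.8/32.1000

1.0595


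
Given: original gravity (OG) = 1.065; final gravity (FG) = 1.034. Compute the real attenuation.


AA = (OG−FG)/(OG−1)·100;  RA = AA·0.8192
AA = (1.065 − 1.034)/(1.065 − 1)·100 = 47.6923
RA = 47.6923·0.8192

39.0695 %


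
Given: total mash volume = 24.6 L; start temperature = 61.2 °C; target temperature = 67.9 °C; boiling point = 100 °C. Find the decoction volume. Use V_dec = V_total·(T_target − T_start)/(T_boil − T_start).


V_dec = 24.6·(67.9 − 61.2)/(100 − 61.2)

4.2479 L


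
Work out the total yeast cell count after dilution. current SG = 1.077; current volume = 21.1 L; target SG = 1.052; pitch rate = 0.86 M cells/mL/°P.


V_w = V·((SG_c−1)/(SG_t−1)−1);  °P = 259 − 259/SG_t;  cells = rate·(V+V_w)·°P
V_w = 21.1·((1.077−1)/(1.052−1)−1) = 10.1442
V_final = 21.1 + 10.1442 = 31.2442
°P = 259 − 259/1.052 = 12.8023
cells = 0.86·31.2442·12.8023

343.9978 billion cells


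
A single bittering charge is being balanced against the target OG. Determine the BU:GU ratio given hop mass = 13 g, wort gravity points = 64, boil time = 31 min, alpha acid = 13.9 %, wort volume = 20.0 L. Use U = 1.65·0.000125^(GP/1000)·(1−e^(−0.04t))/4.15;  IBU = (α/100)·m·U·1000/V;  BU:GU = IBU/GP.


U = 1.65·0.000125^(64/1000)·(1−e^(−0.04·31))/4.15 = 0.1590
IBU = (13.9/100)·13·0.1590·1000/20.0 = 14.3615
BU:GU = 14.3615/64

0.2244


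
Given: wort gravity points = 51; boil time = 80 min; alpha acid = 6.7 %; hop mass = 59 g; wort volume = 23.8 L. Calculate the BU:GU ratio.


U = 1.65·0.000125^(GP/1000)·(1−e^(−0.04t))/4.15;  IBU = (α/100)·m·U·1000/V;  BU:GU = IBU/GP
U = 1.65·0.000125^(51/1000)·(1−e^(−0.04·80))/4.15 = 0.2412
IBU = (6.7/100)·59·0.2412·1000/23.8 = 40.0548
BU:GU = 40.0548/51

0.7854


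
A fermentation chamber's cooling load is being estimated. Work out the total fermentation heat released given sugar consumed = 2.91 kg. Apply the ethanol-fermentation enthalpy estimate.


Q = m_sugar · 590 kJ/kg
Q = 2.91 · 590

1716.9000 kJ


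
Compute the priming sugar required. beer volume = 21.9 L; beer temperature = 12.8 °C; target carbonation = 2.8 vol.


residual = 14.695·(0.01821 + 0.09011·e^(−0.04·T));  sugar = (target − residual)·4.0·V
residual = 14.695·(0.01821 + 0.09011·e^(−0.04·12.8)) = 1.0612
sugar = (2.8 − 1.0612)·4.0·21.9

152.3221 g


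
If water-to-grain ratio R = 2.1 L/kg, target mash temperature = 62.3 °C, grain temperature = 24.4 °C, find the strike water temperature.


T_strike = (0.41/R)·(T_mash − T_grain) + T_mash
T_strike = (0.41/2.1)·(62.3 − 24.4) + 62.3

69.6995 °C


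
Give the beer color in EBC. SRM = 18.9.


EBC = SRM · 1.97
EBC = 18.9 · 1.97

37.2330 EBC


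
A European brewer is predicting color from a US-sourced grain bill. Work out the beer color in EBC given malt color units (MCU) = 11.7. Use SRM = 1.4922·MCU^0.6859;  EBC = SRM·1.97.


SRM = 1.4922·11.7^0.6859 = 8.0630
EBC = 8.0630·1.97

15.8841 EBC


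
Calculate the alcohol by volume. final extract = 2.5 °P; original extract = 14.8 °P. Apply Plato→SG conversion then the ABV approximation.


SG = 259/(259 − P);  ABV = (OG − FG)·131.25
OG = 259/(259 − 14.8) = 1.0606
FG = 259/(259 − 2.5) = 1.0097
ABV = (1.0606 − 1.0097)·131.25

6.6753 % ABV


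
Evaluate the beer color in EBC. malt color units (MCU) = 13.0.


SRM = 1.4922·MCU^0.6859;  EBC = SRM·1.97
SRM = 1.4922·13.0^0.6859 = 8.6672
EBC = 8.6672·1.97

17.0745 EBC


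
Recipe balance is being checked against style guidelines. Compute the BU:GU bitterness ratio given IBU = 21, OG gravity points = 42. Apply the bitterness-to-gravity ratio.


BU:GU = IBU / OG_points
BU:GU = 21 / 42

0.5000


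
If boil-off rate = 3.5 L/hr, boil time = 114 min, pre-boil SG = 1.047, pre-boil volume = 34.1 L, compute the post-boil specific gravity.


V_post = V_pre − rate·(t/60);  SG_post = 1 + (SG_pre−1)·V_pre/V_post
V_post = 34.1 − 3.5·(114/60) = 27.4500
SG_post = 1 + (1.047 − 1)·34.1/27.4500

1.0584


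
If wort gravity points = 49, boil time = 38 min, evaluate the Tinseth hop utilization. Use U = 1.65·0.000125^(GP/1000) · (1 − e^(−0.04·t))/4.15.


bigness = 1.65·0.000125^(49/1000) = 1.0623
boil_factor = (1 − e^(−0.04·38))/4.15 = 0.1883
U = 1.0623 · 0.1883

0.2000


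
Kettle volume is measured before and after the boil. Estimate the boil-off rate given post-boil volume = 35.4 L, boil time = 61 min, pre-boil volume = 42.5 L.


rate = (V_pre − V_post) / (t_min/60)
rate = (42.5 − 35.4) / (61/60)

6.9836 L/hr


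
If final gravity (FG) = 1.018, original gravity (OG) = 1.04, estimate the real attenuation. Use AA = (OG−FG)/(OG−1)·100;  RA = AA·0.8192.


AA = (1.04 − 1.018)/(1.04 − 1)·100 = 55.0000
RA = 55.0000·0.8192

45.0560 %


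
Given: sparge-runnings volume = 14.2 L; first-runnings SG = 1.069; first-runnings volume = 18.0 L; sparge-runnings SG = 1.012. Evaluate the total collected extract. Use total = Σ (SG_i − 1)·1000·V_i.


first = (1.069 − 1)·1000·18.0 = 1242.0000
sparge = (1.012 − 1)·1000·14.2 = 170.4000
total = 1242.0000 + 170.4000

1412.4000 gravity·L


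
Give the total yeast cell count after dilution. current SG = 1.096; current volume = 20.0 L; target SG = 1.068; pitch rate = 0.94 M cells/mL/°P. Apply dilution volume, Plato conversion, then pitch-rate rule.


V_w = V·((SG_c−1)/(SG_t−1)−1);  °P = 259 − 259/SG_t;  cells = rate·(V+V_w)·°P
V_w = 20.0·((1.096−1)/(1.068−1)−1) = 8.2353
V_final = 20.0 + 8.2353 = 28.2353
°P = 259 − 259/1.068 = 16.4906
cells = 0.94·28.2353·16.4906

437.6809 billion cells


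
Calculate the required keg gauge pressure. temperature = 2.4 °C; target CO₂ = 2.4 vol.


psi = vols/(0.01821 + 0.09011·e^(−0.04·T)) − 14.695
psi = 2.4/(0.01821 + 0.09011·e^(−0.04·2.4)) − 14.695

9.2878 psi


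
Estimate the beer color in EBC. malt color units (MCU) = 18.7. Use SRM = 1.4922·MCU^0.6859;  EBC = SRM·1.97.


SRM = 1.4922·18.7^0.6859 = 11.1220
EBC = 11.1220·1.97

21.9104 EBC


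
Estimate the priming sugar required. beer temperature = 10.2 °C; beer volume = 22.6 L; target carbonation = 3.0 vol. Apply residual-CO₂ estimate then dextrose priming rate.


residual = 14.695·(0.01821 + 0.09011·e^(−0.04·T));  sugar = (target − residual)·4.0·V
residual = 14.695·(0.01821 + 0.09011·e^(−0.04·10.2)) = 1.1481
sugar = (3.0 − 1.1481)·4.0·22.6

167.4083 g


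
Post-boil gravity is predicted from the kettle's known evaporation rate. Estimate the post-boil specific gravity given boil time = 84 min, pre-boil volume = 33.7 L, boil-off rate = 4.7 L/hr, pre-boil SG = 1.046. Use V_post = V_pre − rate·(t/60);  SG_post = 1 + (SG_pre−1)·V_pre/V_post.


V_post = 33.7 − 4.7·(84/60) = 27.1200
SG_post = 1 + (1.046 − 1)·33.7/27.1200

1.0572


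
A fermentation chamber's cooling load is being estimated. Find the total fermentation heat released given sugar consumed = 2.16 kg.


Q = m_sugar · 590 kJ/kg
Q = 2.16 · 590

1274.4000 kJ


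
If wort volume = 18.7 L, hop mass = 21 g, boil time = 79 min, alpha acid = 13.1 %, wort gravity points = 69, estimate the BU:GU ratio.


U = 1.65·0.000125^(GP/1000)·(1−e^(−0.04t))/4.15;  IBU = (α/100)·m·U·1000/V;  BU:GU = IBU/GP
U = 1.65·0.000125^(69/1000)·(1−e^(−0.04·79))/4.15 = 0.2048
IBU = (13.1/100)·21·0.2048·1000/18.7 = 30.1262
BU:GU = 30.1262/69

0.4366


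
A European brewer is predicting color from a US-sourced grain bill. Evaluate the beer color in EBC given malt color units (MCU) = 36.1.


SRM = 1.4922·MCU^0.6859;  EBC = SRM·1.97
SRM = 1.4922·36.1^0.6859 = 17.4631
EBC = 17.4631·1.97

34.4023 EBC


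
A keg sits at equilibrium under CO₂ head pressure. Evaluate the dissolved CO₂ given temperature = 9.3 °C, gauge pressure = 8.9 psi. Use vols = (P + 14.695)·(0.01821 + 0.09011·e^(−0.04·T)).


vols = (8.9 + 14.695)·(0.01821 + 0.09011·e^(−0.04·9.3))

1.8953 volumes


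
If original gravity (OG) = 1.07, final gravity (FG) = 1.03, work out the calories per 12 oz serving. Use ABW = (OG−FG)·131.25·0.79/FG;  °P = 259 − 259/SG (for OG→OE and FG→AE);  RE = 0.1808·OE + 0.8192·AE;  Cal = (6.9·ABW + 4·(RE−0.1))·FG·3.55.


ABW = (1.07 − 1.03)·131.25·0.79/1.03 = 4.0267
OE = 259 − 259/1.07 = 16.9439 °P
AE = 259 − 259/1.03 = 7.5437 °P
RE = 0.1808·16.9439 + 0.8192·7.5437 = 9.2433 °P
Cal = (6.9·4.0267 + 4·(9.2433−0.1))·1.03·3.55

235.3222 kcal


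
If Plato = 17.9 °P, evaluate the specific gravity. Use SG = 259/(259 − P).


SG = 259/(259 − 17.9)

1.0742


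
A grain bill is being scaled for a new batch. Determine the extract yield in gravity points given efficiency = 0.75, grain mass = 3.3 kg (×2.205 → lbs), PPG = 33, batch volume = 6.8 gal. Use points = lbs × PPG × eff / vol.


lbs = 3.3 × 2.205 = 7.2765
points = 7.2765 × 33 × 0.75 / 6.8

26.4843 points


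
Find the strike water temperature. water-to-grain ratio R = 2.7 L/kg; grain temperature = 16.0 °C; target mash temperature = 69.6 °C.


T_strike = (0.41/R)·(T_mash − T_grain) + T_mash
T_strike = (0.41/2.7)·(69.6 − 16.0) + 69.6

77.7393 °C


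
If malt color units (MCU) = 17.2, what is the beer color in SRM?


SRM = 1.4922 · MCU^0.6859
SRM = 1.4922 · 17.2^0.6859

10.5021 SRM


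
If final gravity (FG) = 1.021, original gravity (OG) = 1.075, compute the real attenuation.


AA = (OG−FG)/(OG−1)·100;  RA = AA·0.8192
AA = (1.075 − 1.021)/(1.075 − 1)·100 = 72.0000
RA = 72.0000·0.8192

58.9824 %


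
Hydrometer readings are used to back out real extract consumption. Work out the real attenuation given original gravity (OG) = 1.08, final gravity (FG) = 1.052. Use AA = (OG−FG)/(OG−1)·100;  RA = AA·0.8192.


AA = (1.08 − 1.052)/(1.08 − 1)·100 = 35.0000
RA = 35.0000·0.8192

28.6720 %


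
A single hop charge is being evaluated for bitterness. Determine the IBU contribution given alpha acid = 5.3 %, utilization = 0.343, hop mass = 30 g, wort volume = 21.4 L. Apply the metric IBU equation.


IBU = (α/100)·mass·U·1000 / V
IBU = (5.3/100)·30·0.343·1000 / 21.4

25.4846 IBU


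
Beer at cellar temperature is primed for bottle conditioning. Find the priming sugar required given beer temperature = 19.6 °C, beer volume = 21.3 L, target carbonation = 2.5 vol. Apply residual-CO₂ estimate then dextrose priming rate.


residual = 14.695·(0.01821 + 0.09011·e^(−0.04·T));  sugar = (target − residual)·4.0·V
residual = 14.695·(0.01821 + 0.09011·e^(−0.04·19.6)) = 0.8722
sugar = (2.5 − 0.8722)·4.0·21.3

138.6904 g


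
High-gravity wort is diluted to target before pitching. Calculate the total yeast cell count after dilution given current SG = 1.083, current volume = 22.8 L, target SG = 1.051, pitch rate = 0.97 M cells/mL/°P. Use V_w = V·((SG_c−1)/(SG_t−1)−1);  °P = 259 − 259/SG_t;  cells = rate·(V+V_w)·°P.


V_w = 22.8·((1.083−1)/(1.051−1)−1) = 14.3059
V_final = 22.8 + 14.3059 = 37.1059
°P = 259 − 259/1.051 = 12.5680
cells = 0.97·37.1059·12.5680

452.3574 billion cells


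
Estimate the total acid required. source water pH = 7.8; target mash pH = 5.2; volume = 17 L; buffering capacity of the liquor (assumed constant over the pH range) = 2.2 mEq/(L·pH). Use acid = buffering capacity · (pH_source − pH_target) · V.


acid = 2.2 · (7.8 − 5.2) · 17

97.2400 mEq


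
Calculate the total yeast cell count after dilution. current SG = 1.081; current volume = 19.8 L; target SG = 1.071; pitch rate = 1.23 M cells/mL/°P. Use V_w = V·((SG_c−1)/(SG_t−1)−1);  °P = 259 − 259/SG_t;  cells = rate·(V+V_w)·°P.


V_w = 19.8·((1.081−1)/(1.071−1)−1) = 2.7887
V_final = 19.8 + 2.7887 = 22.5887
°P = 259 − 259/1.071 = 17.1699
cells = 1.23·22.5887·17.1699

477.0519 billion cells
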